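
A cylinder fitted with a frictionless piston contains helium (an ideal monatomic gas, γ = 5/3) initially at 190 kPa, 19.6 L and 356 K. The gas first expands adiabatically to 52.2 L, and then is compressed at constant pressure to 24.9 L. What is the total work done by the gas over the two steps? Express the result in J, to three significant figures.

Step 1 (adiabatic): W = (P₁V₁ − P₂V₂)/(γ−1) = (3724 − 1938)/0.667 = 2679 J.
After step 1: P = 37.13 kPa, V = 52.2 L, T = 185.3 K.
Step 2 (isobaric): W = PΔV = (37.13 kPa)(24.9 − 52.2 L) = -1014 J.
W_total = 2679 − 1014 = 1665 J.

W_total ≈ 1670 J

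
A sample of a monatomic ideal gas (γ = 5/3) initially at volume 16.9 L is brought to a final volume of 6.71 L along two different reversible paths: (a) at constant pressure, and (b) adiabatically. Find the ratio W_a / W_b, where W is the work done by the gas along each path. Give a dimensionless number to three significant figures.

W_a / W_b ≈ 0.472

Path (a) isobaric: W = P₁(V₂ − V₁) → W_a/(P₁V₁) = -0.603.
Path (b) adiabatic: W = P₁V₁(1 − (V₁/V₂)^(γ−1))/(γ−1) → W_b/(P₁V₁) = -1.277.
W_a / W_b = -0.603 / -1.277 = 0.4723.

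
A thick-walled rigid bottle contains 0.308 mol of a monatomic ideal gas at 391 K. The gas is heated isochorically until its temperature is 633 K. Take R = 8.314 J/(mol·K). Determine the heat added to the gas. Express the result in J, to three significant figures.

Constant volume ⇒ W = 0, so Q = ΔU = nCᵥΔT with Cᵥ = 3R/2 = 12.47 J/(mol·K).
ΔU = (0.308)(12.47)(633 − 391) = 929.5 J.

Q ≈ 930 J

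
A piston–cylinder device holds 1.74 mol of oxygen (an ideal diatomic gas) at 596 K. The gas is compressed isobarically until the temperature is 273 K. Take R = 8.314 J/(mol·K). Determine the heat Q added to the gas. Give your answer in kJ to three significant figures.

Q ≈ -16.4 kJ

Isobaric: W = nRΔT = (1.74)(8.314)(-323) = -4673 J.
ΔU = nCᵥΔT with Cᵥ = 5R/2: ΔU = (1.74)(20.79)(-323) = -11682 J.
Q = ΔU + W = -11682 − 4673 = -16354 J.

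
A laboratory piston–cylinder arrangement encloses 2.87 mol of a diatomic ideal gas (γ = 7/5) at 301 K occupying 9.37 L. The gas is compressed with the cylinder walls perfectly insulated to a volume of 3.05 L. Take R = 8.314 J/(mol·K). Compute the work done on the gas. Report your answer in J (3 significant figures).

Adiabatic: TV^(γ−1) = const with γ = 7/5.
T₂ = T₁ (V₁/V₂)^(γ−1) = 301 × (9.37/3.05)^0.4 = 301 × 1.567 = 471.6 K.
W_by = nCᵥ(T₁ − T₂) = (2.87)(20.79)(301 − 471.6) = -10175 J.
Work on gas = −W_by = 10175 J.

W ≈ 10200 J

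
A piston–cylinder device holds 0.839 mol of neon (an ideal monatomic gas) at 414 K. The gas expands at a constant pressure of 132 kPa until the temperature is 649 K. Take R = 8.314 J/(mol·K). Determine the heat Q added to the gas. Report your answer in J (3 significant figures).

Isobaric: W = nRΔT = (0.839)(8.314)(235) = 1639 J.
ΔU = nCᵥΔT with Cᵥ = 3R/2: ΔU = (0.839)(12.47)(235) = 2459 J.
Q = ΔU + W = 2459 + 1639 = 4098 J.

Q ≈ 4100 J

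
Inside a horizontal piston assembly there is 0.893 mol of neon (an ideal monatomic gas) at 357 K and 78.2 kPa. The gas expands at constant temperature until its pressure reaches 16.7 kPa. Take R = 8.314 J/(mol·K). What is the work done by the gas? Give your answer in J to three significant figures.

W ≈ 4090 J

Isothermal process: W = nRT ln(V₂/V₁) = nRT ln(P₁/P₂).
W = (0.893)(8.314)(357) × ln(78.2/16.7)
  = 2651 × ln(4.683) = 2651 × 1.544
W_by_gas = 4092 J.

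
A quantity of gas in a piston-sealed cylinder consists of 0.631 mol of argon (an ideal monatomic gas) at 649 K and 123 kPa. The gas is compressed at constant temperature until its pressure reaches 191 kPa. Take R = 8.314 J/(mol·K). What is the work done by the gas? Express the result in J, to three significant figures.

Isothermal process: W = nRT ln(V₂/V₁) = nRT ln(P₁/P₂).
W = (0.631)(8.314)(649) × ln(123/191)
  = 3405 × ln(0.644) = 3405 × -0.4401
W_by_gas = -1498 J.

W ≈ -1500 J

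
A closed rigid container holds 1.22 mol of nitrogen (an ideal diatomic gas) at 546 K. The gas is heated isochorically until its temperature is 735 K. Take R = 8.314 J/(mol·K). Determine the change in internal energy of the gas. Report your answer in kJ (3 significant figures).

Constant volume ⇒ W = 0, so Q = ΔU = nCᵥΔT with Cᵥ = 5R/2 = 20.79 J/(mol·K).
ΔU = (1.22)(20.79)(735 − 546) = 4793 J.

ΔU ≈ 4.79 kJ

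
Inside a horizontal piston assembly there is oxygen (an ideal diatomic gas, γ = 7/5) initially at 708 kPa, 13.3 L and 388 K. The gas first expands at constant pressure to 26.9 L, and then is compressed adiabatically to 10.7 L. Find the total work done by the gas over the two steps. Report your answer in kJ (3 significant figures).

W_total ≈ -11.6 kJ

Step 1 (isobaric): W = PΔV = (708 kPa)(26.9 − 13.3 L) = 9629 J.
After step 1: P = 708 kPa, V = 26.9 L, T = 784.8 K.
Step 2 (adiabatic): W = (P₁V₁ − P₂V₂)/(γ−1) = (19045 − 27538)/0.4 = -21232 J.
W_total = 9629 − 21232 = -11603 J.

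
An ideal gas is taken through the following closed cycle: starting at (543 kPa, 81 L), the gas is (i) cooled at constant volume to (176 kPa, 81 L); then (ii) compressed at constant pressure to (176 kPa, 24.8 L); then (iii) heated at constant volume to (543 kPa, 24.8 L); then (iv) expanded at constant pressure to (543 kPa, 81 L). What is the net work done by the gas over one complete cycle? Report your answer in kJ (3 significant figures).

W_net ≈ 20.6 kJ

Constant-volume legs do no work.
W(ii) = (176)(24.8 − 81) = -9891 J; W(iv) = (543)(81 − 24.8) = 30517 J.
W_net = -9891 + 30517 = 20625 J (the clockwise enclosed area).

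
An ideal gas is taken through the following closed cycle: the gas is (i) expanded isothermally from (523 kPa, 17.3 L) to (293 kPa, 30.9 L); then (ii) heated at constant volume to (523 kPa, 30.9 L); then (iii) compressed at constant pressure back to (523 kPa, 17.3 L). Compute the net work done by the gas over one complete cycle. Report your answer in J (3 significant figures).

Leg (i): W = PᵢVᵢ ln(V_f/Vᵢ) = (9048) ln(30.9/17.3) = 5248 J.
Leg (ii): W = 0.
Leg (iii): W = PΔV = (523)(17.3 − 30.9) = -7113 J.
W_net = 5248 − 7113 = -1865 J.

W_net ≈ -1860 J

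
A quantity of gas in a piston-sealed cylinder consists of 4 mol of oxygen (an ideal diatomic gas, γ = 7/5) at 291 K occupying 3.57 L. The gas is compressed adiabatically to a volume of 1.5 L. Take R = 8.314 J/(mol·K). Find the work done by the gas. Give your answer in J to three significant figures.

Adiabatic: TV^(γ−1) = const with γ = 7/5.
T₂ = T₁ (V₁/V₂)^(γ−1) = 291 × (3.57/1.5)^0.4 = 291 × 1.415 = 411.6 K.
W_by = nCᵥ(T₁ − T₂) = (4)(20.79)(291 − 411.6) = -10030 J.

W ≈ -10000 J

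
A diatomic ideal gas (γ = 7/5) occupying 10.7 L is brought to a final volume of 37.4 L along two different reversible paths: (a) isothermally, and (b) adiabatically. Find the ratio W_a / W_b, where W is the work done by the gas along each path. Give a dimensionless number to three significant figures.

Path (a) isothermal: W = P₁V₁ ln(V₂/V₁) → W_a/(P₁V₁) = 1.251.
Path (b) adiabatic: W = P₁V₁(1 − (V₁/V₂)^(γ−1))/(γ−1) → W_b/(P₁V₁) = 0.9845.
W_a / W_b = 1.251 / 0.9845 = 1.271.

W_a / W_b ≈ 1.27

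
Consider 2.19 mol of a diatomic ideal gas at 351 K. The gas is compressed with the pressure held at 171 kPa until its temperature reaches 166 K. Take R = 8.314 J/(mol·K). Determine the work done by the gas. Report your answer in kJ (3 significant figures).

W ≈ -3.37 kJ

Isobaric: W = P ΔV = nR ΔT.
W = (2.19)(8.314)(166 − 351) = -3368 J.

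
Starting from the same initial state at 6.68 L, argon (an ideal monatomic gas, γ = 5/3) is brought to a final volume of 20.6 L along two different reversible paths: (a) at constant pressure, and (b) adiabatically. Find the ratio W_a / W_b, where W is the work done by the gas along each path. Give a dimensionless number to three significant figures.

Path (a) isobaric: W = P₁(V₂ − V₁) → W_a/(P₁V₁) = 2.084.
Path (b) adiabatic: W = P₁V₁(1 − (V₁/V₂)^(γ−1))/(γ−1) → W_b/(P₁V₁) = 0.792.
W_a / W_b = 2.084 / 0.792 = 2.631.

W_a / W_b ≈ 2.63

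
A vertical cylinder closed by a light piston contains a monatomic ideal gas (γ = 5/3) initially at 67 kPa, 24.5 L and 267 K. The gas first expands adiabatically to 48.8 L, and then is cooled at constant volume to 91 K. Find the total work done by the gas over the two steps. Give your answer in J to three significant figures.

W_total ≈ 907 J

Step 1 (adiabatic): W = (P₁V₁ − P₂V₂)/(γ−1) = (1642 − 1037)/0.667 = 906.9 J.
Step 2 (isochoric): W = 0 (constant volume).
W_total = 906.9 + 0 = 906.9 J.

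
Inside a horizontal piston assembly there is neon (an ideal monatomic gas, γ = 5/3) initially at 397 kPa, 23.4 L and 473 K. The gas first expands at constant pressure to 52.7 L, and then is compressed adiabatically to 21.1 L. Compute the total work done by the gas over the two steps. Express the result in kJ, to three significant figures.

W_total ≈ -14.8 kJ

Step 1 (isobaric): W = PΔV = (397 kPa)(52.7 − 23.4 L) = 11632 J.
After step 1: P = 397 kPa, V = 52.7 L, T = 1065 K.
Step 2 (adiabatic): W = (P₁V₁ − P₂V₂)/(γ−1) = (20922 − 38514)/0.667 = -26388 J.
W_total = 11632 − 26388 = -14756 J.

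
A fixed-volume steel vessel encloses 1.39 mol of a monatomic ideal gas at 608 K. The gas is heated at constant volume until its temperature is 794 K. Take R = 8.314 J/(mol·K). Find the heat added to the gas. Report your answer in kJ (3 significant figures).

Q ≈ 3.22 kJ

Constant volume ⇒ W = 0, so Q = ΔU = nCᵥΔT with Cᵥ = 3R/2 = 12.47 J/(mol·K).
ΔU = (1.39)(12.47)(794 − 608) = 3224 J.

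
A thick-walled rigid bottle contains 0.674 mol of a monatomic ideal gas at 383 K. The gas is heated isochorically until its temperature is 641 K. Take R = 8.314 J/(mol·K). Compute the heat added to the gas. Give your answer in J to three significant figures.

Q ≈ 2170 J

Constant volume ⇒ W = 0, so Q = ΔU = nCᵥΔT with Cᵥ = 3R/2 = 12.47 J/(mol·K).
ΔU = (0.674)(12.47)(641 − 383) = 2169 J.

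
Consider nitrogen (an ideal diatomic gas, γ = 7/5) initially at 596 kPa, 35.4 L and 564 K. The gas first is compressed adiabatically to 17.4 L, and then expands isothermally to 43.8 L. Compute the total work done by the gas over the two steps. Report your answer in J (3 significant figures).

W_total ≈ 8550 J

Step 1 (adiabatic): W = (P₁V₁ − P₂V₂)/(γ−1) = (21098 − 28031)/0.4 = -17330 J.
After step 1: P = 1611 kPa, V = 17.4 L, T = 749.3 K.
Step 2 (isothermal): W = P₁V₁ ln(V₂/V₁) = (28031) ln(43.8/17.4) = 25877 J.
W_total = -17330 + 25877 = 8546 J.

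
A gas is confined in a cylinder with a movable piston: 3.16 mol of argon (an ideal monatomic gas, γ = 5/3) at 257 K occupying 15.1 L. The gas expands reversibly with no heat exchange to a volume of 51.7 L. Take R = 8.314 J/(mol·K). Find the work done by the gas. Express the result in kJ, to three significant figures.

Adiabatic: TV^(γ−1) = const with γ = 5/3.
T₂ = T₁ (V₁/V₂)^(γ−1) = 257 × (15.1/51.7)^0.667 = 257 × 0.4402 = 113.1 K.
W_by = nCᵥ(T₁ − T₂) = (3.16)(12.47)(257 − 113.1) = 5670 J.

W ≈ 5.67 kJ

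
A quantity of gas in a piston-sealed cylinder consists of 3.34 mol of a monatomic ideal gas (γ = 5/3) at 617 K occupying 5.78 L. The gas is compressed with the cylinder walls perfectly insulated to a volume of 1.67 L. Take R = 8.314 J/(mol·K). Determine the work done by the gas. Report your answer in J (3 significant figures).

Adiabatic: TV^(γ−1) = const with γ = 5/3.
T₂ = T₁ (V₁/V₂)^(γ−1) = 617 × (5.78/1.67)^0.667 = 617 × 2.288 = 1412 K.
W_by = nCᵥ(T₁ − T₂) = (3.34)(12.47)(617 − 1412) = -33104 J.

W ≈ -33100 J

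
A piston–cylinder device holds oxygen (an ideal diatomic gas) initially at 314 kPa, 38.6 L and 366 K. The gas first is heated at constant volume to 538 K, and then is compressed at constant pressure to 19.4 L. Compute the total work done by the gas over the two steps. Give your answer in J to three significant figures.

Step 1 (isochoric): W = 0 (constant volume).
After step 1: P = 461.6 kPa (V unchanged).
Step 2 (isobaric): W = PΔV = (461.6 kPa)(19.4 − 38.6 L) = -8862 J.
W_total = 0 − 8862 = -8862 J.

W_total ≈ -8860 J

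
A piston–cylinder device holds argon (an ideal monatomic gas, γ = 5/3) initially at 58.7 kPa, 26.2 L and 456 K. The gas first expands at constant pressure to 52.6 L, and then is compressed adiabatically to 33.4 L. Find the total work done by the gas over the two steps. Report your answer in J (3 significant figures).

Step 1 (isobaric): W = PΔV = (58.7 kPa)(52.6 − 26.2 L) = 1550 J.
After step 1: P = 58.7 kPa, V = 52.6 L, T = 915.5 K.
Step 2 (adiabatic): W = (P₁V₁ − P₂V₂)/(γ−1) = (3088 − 4179)/0.667 = -1638 J.
W_total = 1550 − 1638 = -88.03 J.

W_total ≈ -88.0 J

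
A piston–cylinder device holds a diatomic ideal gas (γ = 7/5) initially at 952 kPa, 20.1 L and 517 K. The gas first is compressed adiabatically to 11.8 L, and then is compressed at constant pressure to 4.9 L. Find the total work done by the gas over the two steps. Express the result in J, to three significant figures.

W_total ≈ -25200 J

Step 1 (adiabatic): W = (P₁V₁ − P₂V₂)/(γ−1) = (19135 − 23679)/0.4 = -11359 J.
After step 1: P = 2007 kPa, V = 11.8 L, T = 639.8 K.
Step 2 (isobaric): W = PΔV = (2007 kPa)(4.9 − 11.8 L) = -13846 J.
W_total = -11359 − 13846 = -25205 J.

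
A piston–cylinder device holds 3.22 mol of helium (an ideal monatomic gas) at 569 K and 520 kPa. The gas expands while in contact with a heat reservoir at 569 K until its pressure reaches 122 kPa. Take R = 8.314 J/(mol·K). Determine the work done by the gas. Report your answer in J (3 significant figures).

Isothermal process: W = nRT ln(V₂/V₁) = nRT ln(P₁/P₂).
W = (3.22)(8.314)(569) × ln(520/122)
  = 15233 × ln(4.262) = 15233 × 1.45
W_by_gas = 22085 J.

W ≈ 22100 J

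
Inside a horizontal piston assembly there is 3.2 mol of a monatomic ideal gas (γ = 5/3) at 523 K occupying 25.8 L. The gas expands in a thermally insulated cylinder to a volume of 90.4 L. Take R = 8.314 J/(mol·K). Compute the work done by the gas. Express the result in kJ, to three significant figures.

Adiabatic: TV^(γ−1) = const with γ = 5/3.
T₂ = T₁ (V₁/V₂)^(γ−1) = 523 × (25.8/90.4)^0.667 = 523 × 0.4335 = 226.7 K.
W_by = nCᵥ(T₁ − T₂) = (3.2)(12.47)(523 − 226.7) = 11824 J.

W ≈ 11.8 kJ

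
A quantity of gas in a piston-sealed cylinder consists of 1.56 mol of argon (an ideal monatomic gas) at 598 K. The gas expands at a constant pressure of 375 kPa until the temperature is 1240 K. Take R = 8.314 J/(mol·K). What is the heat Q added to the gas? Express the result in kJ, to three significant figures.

Q ≈ 20.8 kJ

Isobaric: W = nRΔT = (1.56)(8.314)(642) = 8327 J.
ΔU = nCᵥΔT with Cᵥ = 3R/2: ΔU = (1.56)(12.47)(642) = 12490 J.
Q = ΔU + W = 12490 + 8327 = 20817 J.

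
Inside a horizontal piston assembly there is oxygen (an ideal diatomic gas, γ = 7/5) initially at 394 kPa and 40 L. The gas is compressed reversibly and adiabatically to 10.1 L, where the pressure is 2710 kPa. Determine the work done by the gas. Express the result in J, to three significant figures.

Adiabatic: W = (P₁V₁ − P₂V₂)/(γ − 1) with γ = 7/5.
P₁V₁ = 15760 J, P₂V₂ = 27371 J.
W = (15760 − 27371) / 0.4 = -29028 J.

W ≈ -29000 J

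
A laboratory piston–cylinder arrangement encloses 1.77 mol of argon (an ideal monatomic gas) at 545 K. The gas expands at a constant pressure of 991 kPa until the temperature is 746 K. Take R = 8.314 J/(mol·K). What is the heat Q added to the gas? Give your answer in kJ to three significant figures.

Q ≈ 7.39 kJ

Isobaric: W = nRΔT = (1.77)(8.314)(201) = 2958 J.
ΔU = nCᵥΔT with Cᵥ = 3R/2: ΔU = (1.77)(12.47)(201) = 4437 J.
Q = ΔU + W = 4437 + 2958 = 7395 J.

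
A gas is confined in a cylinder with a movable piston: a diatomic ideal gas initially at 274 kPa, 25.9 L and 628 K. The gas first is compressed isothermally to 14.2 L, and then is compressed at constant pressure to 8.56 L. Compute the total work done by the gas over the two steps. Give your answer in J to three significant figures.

Step 1 (isothermal): W = P₁V₁ ln(V₂/V₁) = (7097) ln(14.2/25.9) = -4265 J.
After step 1: P = 499.8 kPa, V = 14.2 L, T = 628 K.
Step 2 (isobaric): W = PΔV = (499.8 kPa)(8.56 − 14.2 L) = -2819 J.
W_total = -4265 − 2819 = -7084 J.

W_total ≈ -7080 J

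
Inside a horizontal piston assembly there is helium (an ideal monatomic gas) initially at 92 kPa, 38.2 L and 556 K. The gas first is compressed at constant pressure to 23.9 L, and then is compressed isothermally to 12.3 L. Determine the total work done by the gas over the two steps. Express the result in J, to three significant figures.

Step 1 (isobaric): W = PΔV = (92 kPa)(23.9 − 38.2 L) = -1316 J.
After step 1: P = 92 kPa, V = 23.9 L, T = 347.9 K.
Step 2 (isothermal): W = P₁V₁ ln(V₂/V₁) = (2199) ln(12.3/23.9) = -1461 J.
W_total = -1316 − 1461 = -2776 J.

W_total ≈ -2780 J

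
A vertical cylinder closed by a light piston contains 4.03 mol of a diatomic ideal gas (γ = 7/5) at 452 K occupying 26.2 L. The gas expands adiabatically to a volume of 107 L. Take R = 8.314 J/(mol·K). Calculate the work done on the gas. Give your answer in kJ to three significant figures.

Adiabatic: TV^(γ−1) = const with γ = 7/5.
T₂ = T₁ (V₁/V₂)^(γ−1) = 452 × (26.2/107)^0.4 = 452 × 0.5696 = 257.5 K.
W_by = nCᵥ(T₁ − T₂) = (4.03)(20.79)(452 − 257.5) = 16296 J.
Work on gas = −W_by = -16296 J.

W ≈ -16.3 kJ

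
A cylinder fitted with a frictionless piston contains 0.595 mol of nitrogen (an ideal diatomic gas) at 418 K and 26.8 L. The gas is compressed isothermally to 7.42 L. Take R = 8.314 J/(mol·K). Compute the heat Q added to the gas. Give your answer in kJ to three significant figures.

Isothermal ⇒ ΔU = 0, so Q = W = nRT ln(V₂/V₁).
Q = (0.595)(8.314)(418) ln(7.42/26.8) = 2068 × -1.284 = -2655 J.

Q ≈ -2.66 kJ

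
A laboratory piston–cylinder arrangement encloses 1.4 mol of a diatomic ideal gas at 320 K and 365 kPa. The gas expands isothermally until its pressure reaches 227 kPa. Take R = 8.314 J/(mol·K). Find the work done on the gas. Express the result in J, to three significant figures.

W ≈ -1770 J

Isothermal process: W = nRT ln(V₂/V₁) = nRT ln(P₁/P₂).
W = (1.4)(8.314)(320) × ln(365/227)
  = 3725 × ln(1.608) = 3725 × 0.4749
W_by_gas = 1769 J; work on gas = −W_by = -1769 J.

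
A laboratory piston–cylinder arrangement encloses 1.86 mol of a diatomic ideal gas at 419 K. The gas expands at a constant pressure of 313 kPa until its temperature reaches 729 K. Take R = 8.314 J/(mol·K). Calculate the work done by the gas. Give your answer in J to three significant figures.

W ≈ 4790 J

Isobaric: W = P ΔV = nR ΔT.
W = (1.86)(8.314)(729 − 419) = 4794 J.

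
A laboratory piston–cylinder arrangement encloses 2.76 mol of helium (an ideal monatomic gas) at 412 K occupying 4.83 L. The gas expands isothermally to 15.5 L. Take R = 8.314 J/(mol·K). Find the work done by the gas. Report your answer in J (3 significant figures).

Isothermal: W = nRT ln(V₂/V₁).
W = (2.76)(8.314)(412) × ln(15.5/4.83)
  = 9454 × 1.166
W_by_gas = 11023 J.

W ≈ 11000 J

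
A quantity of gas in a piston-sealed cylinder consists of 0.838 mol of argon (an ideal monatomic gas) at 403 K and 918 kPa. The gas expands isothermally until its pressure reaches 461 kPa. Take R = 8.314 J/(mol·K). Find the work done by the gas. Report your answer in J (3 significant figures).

W ≈ 1930 J

Isothermal process: W = nRT ln(V₂/V₁) = nRT ln(P₁/P₂).
W = (0.838)(8.314)(403) × ln(918/461)
  = 2808 × ln(1.991) = 2808 × 0.6888
W_by_gas = 1934 J.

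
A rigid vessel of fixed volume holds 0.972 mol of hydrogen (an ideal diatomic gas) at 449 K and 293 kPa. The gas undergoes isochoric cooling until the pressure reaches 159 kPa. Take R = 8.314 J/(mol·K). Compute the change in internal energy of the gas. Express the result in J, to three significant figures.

ΔU ≈ -4150 J

Constant volume ⇒ W = 0, so Q = ΔU = nCᵥΔT with Cᵥ = 5R/2 = 20.79 J/(mol·K).
At constant V, T₂/T₁ = P₂/P₁ ⇒ ΔT = T₁(P₂/P₁ − 1) = 449·(159/293 − 1) = -205.3 K.
ΔU = (0.972)(20.79)(-205.3) = -4149 J.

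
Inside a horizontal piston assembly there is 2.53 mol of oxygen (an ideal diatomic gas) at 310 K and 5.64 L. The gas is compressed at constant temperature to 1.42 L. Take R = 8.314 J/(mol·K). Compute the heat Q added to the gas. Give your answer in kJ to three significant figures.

Isothermal ⇒ ΔU = 0, so Q = W = nRT ln(V₂/V₁).
Q = (2.53)(8.314)(310) ln(1.42/5.64) = 6521 × -1.379 = -8993 J.

Q ≈ -8.99 kJ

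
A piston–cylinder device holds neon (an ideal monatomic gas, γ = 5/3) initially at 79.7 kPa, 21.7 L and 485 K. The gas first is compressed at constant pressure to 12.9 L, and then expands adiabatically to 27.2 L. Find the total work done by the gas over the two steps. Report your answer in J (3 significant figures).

W_total ≈ -97.1 J

Step 1 (isobaric): W = PΔV = (79.7 kPa)(12.9 − 21.7 L) = -701.4 J.
After step 1: P = 79.7 kPa, V = 12.9 L, T = 288.3 K.
Step 2 (adiabatic): W = (P₁V₁ − P₂V₂)/(γ−1) = (1028 − 625.3)/0.667 = 604.3 J.
W_total = -701.4 + 604.3 = -97.06 J.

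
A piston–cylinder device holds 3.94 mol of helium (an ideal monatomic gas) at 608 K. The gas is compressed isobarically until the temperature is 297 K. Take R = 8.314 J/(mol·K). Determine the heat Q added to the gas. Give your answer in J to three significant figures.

Isobaric: W = nRΔT = (3.94)(8.314)(-311) = -10187 J.
ΔU = nCᵥΔT with Cᵥ = 3R/2: ΔU = (3.94)(12.47)(-311) = -15281 J.
Q = ΔU + W = -15281 − 10187 = -25469 J.

Q ≈ -25500 J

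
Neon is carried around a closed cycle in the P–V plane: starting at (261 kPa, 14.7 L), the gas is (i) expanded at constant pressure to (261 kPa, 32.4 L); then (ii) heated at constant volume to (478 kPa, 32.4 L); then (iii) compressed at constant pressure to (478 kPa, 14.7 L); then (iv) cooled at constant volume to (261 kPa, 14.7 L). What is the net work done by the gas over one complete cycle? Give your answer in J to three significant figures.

W_net ≈ -3840 J

Constant-volume legs do no work.
W(i) = (261)(32.4 − 14.7) = 4620 J; W(iii) = (478)(14.7 − 32.4) = -8461 J.
W_net = 4620 − 8461 = -3841 J (the counter-clockwise enclosed area).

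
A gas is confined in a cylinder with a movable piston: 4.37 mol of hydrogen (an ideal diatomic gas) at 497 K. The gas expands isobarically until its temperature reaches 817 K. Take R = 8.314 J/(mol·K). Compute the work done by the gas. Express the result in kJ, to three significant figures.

Isobaric: W = P ΔV = nR ΔT.
W = (4.37)(8.314)(817 − 497) = 11626 J.

W ≈ 11.6 kJ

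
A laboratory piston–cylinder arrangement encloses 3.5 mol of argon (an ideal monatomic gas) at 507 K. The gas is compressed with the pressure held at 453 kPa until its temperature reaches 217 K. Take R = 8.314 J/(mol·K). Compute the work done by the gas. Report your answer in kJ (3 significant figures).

W ≈ -8.44 kJ

Isobaric: W = P ΔV = nR ΔT.
W = (3.5)(8.314)(217 − 507) = -8439 J.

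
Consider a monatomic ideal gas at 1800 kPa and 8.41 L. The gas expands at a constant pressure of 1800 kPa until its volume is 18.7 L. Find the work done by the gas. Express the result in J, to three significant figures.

W ≈ 18500 J

Isobaric: W = P ΔV.
W = (1800 kPa)(18.7 − 8.41 L) = (1800)(10.29) = 18522 J.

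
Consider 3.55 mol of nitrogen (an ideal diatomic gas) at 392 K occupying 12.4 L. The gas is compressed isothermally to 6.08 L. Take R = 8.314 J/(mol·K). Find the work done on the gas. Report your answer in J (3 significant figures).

Isothermal: W = nRT ln(V₂/V₁).
W = (3.55)(8.314)(392) × ln(6.08/12.4)
  = 11570 × -0.7127
W_by_gas = -8246 J; work on gas = −W_by = 8246 J.

W ≈ 8250 J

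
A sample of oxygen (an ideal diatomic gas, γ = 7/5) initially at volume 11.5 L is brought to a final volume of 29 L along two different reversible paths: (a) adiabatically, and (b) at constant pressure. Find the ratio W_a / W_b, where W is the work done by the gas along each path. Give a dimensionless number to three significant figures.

Path (a) adiabatic: W = P₁V₁(1 − (V₁/V₂)^(γ−1))/(γ−1) → W_a/(P₁V₁) = 0.7731.
Path (b) isobaric: W = P₁(V₂ − V₁) → W_b/(P₁V₁) = 1.522.
W_a / W_b = 0.7731 / 1.522 = 0.5081.

W_a / W_b ≈ 0.508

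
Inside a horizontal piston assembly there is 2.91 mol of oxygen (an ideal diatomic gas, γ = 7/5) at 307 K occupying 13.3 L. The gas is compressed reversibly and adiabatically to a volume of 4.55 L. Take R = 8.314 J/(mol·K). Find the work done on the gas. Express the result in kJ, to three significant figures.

W ≈ 9.95 kJ

Adiabatic: TV^(γ−1) = const with γ = 7/5.
T₂ = T₁ (V₁/V₂)^(γ−1) = 307 × (13.3/4.55)^0.4 = 307 × 1.536 = 471.5 K.
W_by = nCᵥ(T₁ − T₂) = (2.91)(20.79)(307 − 471.5) = -9949 J.
Work on gas = −W_by = 9949 J.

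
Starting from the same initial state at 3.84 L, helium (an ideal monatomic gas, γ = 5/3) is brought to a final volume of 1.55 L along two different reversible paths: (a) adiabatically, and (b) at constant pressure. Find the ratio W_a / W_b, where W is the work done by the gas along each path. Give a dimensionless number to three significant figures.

W_a / W_b ≈ 2.09

Path (a) adiabatic: W = P₁V₁(1 − (V₁/V₂)^(γ−1))/(γ−1) → W_a/(P₁V₁) = -1.246.
Path (b) isobaric: W = P₁(V₂ − V₁) → W_b/(P₁V₁) = -0.5964.
W_a / W_b = -1.246 / -0.5964 = 2.09.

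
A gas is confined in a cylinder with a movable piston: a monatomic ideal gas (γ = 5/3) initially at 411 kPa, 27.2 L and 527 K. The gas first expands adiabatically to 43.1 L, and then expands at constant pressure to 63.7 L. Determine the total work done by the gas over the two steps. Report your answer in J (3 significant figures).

W_total ≈ 8360 J

Step 1 (adiabatic): W = (P₁V₁ − P₂V₂)/(γ−1) = (11179 − 8225)/0.667 = 4431 J.
After step 1: P = 190.8 kPa, V = 43.1 L, T = 387.7 K.
Step 2 (isobaric): W = PΔV = (190.8 kPa)(63.7 − 43.1 L) = 3931 J.
W_total = 4431 + 3931 = 8362 J.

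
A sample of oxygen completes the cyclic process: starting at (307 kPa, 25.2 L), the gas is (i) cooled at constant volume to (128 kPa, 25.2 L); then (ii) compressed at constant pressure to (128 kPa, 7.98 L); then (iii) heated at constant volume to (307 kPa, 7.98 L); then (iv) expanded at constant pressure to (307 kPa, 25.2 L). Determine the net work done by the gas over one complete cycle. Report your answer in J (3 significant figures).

Constant-volume legs do no work.
W(ii) = (128)(7.98 − 25.2) = -2204 J; W(iv) = (307)(25.2 − 7.98) = 5287 J.
W_net = -2204 + 5287 = 3082 J (the clockwise enclosed area).

W_net ≈ 3080 J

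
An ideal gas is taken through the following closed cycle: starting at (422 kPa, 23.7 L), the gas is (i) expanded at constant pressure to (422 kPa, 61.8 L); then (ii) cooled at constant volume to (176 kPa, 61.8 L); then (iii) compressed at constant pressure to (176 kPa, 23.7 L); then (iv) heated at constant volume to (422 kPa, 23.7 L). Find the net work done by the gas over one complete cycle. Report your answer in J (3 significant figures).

Constant-volume legs do no work.
W(i) = (422)(61.8 − 23.7) = 16078 J; W(iii) = (176)(23.7 − 61.8) = -6706 J.
W_net = 16078 − 6706 = 9373 J (the clockwise enclosed area).

W_net ≈ 9370 J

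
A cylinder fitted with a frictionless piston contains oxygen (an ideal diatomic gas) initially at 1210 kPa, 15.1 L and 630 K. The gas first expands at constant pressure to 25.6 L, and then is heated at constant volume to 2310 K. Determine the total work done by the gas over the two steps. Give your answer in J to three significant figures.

W_total ≈ 12700 J

Step 1 (isobaric): W = PΔV = (1210 kPa)(25.6 − 15.1 L) = 12705 J.
Step 2 (isochoric): W = 0 (constant volume).
W_total = 12705 + 0 = 12705 J.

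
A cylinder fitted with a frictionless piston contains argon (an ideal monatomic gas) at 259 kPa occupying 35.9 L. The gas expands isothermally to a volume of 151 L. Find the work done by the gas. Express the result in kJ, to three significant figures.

Isothermal: W = nRT ln(V₂/V₁) = P₁V₁ ln(V₂/V₁).
P₁V₁ = (259 kPa)(35.9 L) = 9298 J.
W = 9298 × ln(151/35.9) = 9298 × 1.437
W_by_gas = 13357 J.

W ≈ 13.4 kJ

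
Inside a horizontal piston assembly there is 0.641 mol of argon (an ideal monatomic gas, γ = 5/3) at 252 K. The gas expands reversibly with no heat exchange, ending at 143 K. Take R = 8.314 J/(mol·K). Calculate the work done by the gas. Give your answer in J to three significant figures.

Adiabatic ⇒ Q = 0, so W_by = −ΔU = nCᵥ(T₁ − T₂).
Cᵥ = 3R/2 = 12.47 J/(mol·K).
W = (0.641)(12.47)(252 − 143) = 871.3 J.

W ≈ 871 J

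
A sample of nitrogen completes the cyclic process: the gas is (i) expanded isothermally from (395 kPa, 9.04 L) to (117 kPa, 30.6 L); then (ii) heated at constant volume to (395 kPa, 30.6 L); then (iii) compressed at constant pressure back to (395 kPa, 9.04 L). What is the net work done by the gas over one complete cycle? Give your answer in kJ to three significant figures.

W_net ≈ -4.16 kJ

Leg (i): W = PᵢVᵢ ln(V_f/Vᵢ) = (3571) ln(30.6/9.04) = 4354 J.
Leg (ii): W = 0.
Leg (iii): W = PΔV = (395)(9.04 − 30.6) = -8516 J.
W_net = 4354 − 8516 = -4162 J.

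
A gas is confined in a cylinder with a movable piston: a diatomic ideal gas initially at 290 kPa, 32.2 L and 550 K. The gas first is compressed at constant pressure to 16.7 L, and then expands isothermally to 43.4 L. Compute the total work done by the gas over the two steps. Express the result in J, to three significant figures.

Step 1 (isobaric): W = PΔV = (290 kPa)(16.7 − 32.2 L) = -4495 J.
After step 1: P = 290 kPa, V = 16.7 L, T = 285.2 K.
Step 2 (isothermal): W = P₁V₁ ln(V₂/V₁) = (4843) ln(43.4/16.7) = 4625 J.
W_total = -4495 + 4625 = 130.3 J.

W_total ≈ 130 J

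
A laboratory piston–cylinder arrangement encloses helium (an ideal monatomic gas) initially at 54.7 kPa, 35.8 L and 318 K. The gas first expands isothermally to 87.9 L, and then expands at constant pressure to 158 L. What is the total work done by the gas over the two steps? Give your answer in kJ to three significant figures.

Step 1 (isothermal): W = P₁V₁ ln(V₂/V₁) = (1958) ln(87.9/35.8) = 1759 J.
After step 1: P = 22.28 kPa, V = 87.9 L, T = 318 K.
Step 2 (isobaric): W = PΔV = (22.28 kPa)(158 − 87.9 L) = 1562 J.
W_total = 1759 + 1562 = 3321 J.

W_total ≈ 3.32 kJ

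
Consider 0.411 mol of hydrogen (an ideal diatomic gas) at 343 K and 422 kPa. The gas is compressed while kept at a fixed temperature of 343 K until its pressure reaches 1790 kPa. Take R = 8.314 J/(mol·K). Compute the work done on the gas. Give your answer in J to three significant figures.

W ≈ 1690 J

Isothermal process: W = nRT ln(V₂/V₁) = nRT ln(P₁/P₂).
W = (0.411)(8.314)(343) × ln(422/1790)
  = 1172 × ln(0.2358) = 1172 × -1.445
W_by_gas = -1694 J; work on gas = −W_by = 1694 J.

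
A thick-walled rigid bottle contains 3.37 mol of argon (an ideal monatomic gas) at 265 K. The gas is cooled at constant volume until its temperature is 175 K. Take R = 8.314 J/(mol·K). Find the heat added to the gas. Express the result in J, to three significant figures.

Q ≈ -3780 J

Constant volume ⇒ W = 0, so Q = ΔU = nCᵥΔT with Cᵥ = 3R/2 = 12.47 J/(mol·K).
ΔU = (3.37)(12.47)(175 − 265) = -3782 J.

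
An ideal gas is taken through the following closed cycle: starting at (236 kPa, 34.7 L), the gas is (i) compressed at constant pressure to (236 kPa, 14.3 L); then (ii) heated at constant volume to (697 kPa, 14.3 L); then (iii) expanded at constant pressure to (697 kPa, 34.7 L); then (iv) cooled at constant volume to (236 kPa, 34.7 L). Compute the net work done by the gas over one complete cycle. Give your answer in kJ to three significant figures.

Constant-volume legs do no work.
W(i) = (236)(14.3 − 34.7) = -4814 J; W(iii) = (697)(34.7 − 14.3) = 14219 J.
W_net = -4814 + 14219 = 9404 J (the clockwise enclosed area).

W_net ≈ 9.40 kJ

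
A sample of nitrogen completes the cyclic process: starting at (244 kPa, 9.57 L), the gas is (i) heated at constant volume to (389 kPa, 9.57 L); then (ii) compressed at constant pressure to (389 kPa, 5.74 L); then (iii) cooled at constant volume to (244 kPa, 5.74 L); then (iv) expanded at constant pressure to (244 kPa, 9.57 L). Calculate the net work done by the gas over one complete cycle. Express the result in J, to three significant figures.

W_net ≈ -555 J

Constant-volume legs do no work.
W(ii) = (389)(5.74 − 9.57) = -1490 J; W(iv) = (244)(9.57 − 5.74) = 934.5 J.
W_net = -1490 + 934.5 = -555.4 J (the counter-clockwise enclosed area).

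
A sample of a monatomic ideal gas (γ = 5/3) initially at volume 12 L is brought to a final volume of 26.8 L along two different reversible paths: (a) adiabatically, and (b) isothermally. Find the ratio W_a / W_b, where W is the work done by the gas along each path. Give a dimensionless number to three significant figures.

W_a / W_b ≈ 0.774

Path (a) adiabatic: W = P₁V₁(1 − (V₁/V₂)^(γ−1))/(γ−1) → W_a/(P₁V₁) = 0.6221.
Path (b) isothermal: W = P₁V₁ ln(V₂/V₁) → W_b/(P₁V₁) = 0.8035.
W_a / W_b = 0.6221 / 0.8035 = 0.7742.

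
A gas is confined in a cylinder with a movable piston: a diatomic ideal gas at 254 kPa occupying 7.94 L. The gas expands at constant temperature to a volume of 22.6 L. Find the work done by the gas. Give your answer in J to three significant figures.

Isothermal: W = nRT ln(V₂/V₁) = P₁V₁ ln(V₂/V₁).
P₁V₁ = (254 kPa)(7.94 L) = 2017 J.
W = 2017 × ln(22.6/7.94) = 2017 × 1.046
W_by_gas = 2110 J.

W ≈ 2110 J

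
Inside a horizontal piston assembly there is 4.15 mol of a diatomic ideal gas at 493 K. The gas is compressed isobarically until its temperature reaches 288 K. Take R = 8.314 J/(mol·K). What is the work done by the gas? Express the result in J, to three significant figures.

W ≈ -7070 J

Isobaric: W = P ΔV = nR ΔT.
W = (4.15)(8.314)(288 − 493) = -7073 J.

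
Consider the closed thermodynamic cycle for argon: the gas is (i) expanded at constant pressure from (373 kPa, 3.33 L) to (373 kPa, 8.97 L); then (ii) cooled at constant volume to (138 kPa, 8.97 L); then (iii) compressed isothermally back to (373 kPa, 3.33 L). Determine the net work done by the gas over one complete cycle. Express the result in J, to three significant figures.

Leg (i): W = PΔV = (373)(8.97 − 3.33) = 2104 J.
Leg (ii): W = 0.
Leg (iii): W = PᵢVᵢ ln(V_f/Vᵢ) = (1238) ln(3.33/8.97) = -1227 J.
W_net = 2104 − 1227 = 877.1 J.

W_net ≈ 877 J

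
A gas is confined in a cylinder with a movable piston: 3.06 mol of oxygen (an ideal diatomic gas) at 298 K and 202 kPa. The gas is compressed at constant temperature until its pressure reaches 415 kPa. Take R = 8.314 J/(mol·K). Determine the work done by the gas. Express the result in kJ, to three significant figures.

W ≈ -5.46 kJ

Isothermal process: W = nRT ln(V₂/V₁) = nRT ln(P₁/P₂).
W = (3.06)(8.314)(298) × ln(202/415)
  = 7581 × ln(0.4867) = 7581 × -0.72
W_by_gas = -5459 J.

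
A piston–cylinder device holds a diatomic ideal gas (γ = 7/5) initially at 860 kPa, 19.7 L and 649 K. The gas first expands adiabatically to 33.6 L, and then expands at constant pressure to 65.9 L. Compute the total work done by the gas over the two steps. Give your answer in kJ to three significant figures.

W_total ≈ 21.3 kJ

Step 1 (adiabatic): W = (P₁V₁ − P₂V₂)/(γ−1) = (16942 − 13684)/0.4 = 8145 J.
After step 1: P = 407.3 kPa, V = 33.6 L, T = 524.2 K.
Step 2 (isobaric): W = PΔV = (407.3 kPa)(65.9 − 33.6 L) = 13155 J.
W_total = 8145 + 13155 = 21299 J.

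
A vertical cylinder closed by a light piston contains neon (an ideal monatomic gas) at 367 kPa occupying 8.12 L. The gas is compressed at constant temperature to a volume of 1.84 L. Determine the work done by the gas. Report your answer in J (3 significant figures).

Isothermal: W = nRT ln(V₂/V₁) = P₁V₁ ln(V₂/V₁).
P₁V₁ = (367 kPa)(8.12 L) = 2980 J.
W = 2980 × ln(1.84/8.12) = 2980 × -1.485
W_by_gas = -4424 J.

W ≈ -4420 J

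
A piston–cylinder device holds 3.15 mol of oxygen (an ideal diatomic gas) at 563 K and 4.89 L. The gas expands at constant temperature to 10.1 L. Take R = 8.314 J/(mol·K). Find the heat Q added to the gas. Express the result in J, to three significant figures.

Q ≈ 10700 J

Isothermal ⇒ ΔU = 0, so Q = W = nRT ln(V₂/V₁).
Q = (3.15)(8.314)(563) ln(10.1/4.89) = 14744 × 0.7253 = 10695 J.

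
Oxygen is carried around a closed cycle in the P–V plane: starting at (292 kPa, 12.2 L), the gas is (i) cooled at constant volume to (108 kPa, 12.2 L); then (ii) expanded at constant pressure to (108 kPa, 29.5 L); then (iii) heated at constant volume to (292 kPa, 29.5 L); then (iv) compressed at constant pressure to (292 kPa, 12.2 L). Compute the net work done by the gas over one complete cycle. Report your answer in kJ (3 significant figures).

W_net ≈ -3.18 kJ

Constant-volume legs do no work.
W(ii) = (108)(29.5 − 12.2) = 1868 J; W(iv) = (292)(12.2 − 29.5) = -5052 J.
W_net = 1868 − 5052 = -3183 J (the counter-clockwise enclosed area).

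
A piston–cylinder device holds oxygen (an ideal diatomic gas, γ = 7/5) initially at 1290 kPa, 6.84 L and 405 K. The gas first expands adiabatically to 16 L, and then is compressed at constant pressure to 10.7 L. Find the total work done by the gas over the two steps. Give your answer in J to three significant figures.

Step 1 (adiabatic): W = (P₁V₁ − P₂V₂)/(γ−1) = (8824 − 6281)/0.4 = 6357 J.
After step 1: P = 392.6 kPa, V = 16 L, T = 288.3 K.
Step 2 (isobaric): W = PΔV = (392.6 kPa)(10.7 − 16 L) = -2081 J.
W_total = 6357 − 2081 = 4276 J.

W_total ≈ 4280 J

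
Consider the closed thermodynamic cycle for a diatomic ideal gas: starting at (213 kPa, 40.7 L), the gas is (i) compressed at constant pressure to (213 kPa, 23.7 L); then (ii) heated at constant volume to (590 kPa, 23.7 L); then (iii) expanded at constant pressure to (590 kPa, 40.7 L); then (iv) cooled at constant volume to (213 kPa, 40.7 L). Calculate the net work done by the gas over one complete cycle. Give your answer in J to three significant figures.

W_net ≈ 6410 J

Constant-volume legs do no work.
W(i) = (213)(23.7 − 40.7) = -3621 J; W(iii) = (590)(40.7 − 23.7) = 10030 J.
W_net = -3621 + 10030 = 6409 J (the clockwise enclosed area).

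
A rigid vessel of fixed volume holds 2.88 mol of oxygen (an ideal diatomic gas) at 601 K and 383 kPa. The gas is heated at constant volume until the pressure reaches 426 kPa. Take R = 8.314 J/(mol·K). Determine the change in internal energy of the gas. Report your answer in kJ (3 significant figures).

Constant volume ⇒ W = 0, so Q = ΔU = nCᵥΔT with Cᵥ = 5R/2 = 20.79 J/(mol·K).
At constant V, T₂/T₁ = P₂/P₁ ⇒ ΔT = T₁(P₂/P₁ − 1) = 601·(426/383 − 1) = 67.48 K.
ΔU = (2.88)(20.79)(67.48) = 4039 J.

ΔU ≈ 4.04 kJ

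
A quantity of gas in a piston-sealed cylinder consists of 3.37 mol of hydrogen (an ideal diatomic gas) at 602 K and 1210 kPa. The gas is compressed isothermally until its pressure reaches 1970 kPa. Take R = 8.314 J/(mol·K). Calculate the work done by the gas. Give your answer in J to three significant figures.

Isothermal process: W = nRT ln(V₂/V₁) = nRT ln(P₁/P₂).
W = (3.37)(8.314)(602) × ln(1210/1970)
  = 16867 × ln(0.6142) = 16867 × -0.4874
W_by_gas = -8221 J.

W ≈ -8220 J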